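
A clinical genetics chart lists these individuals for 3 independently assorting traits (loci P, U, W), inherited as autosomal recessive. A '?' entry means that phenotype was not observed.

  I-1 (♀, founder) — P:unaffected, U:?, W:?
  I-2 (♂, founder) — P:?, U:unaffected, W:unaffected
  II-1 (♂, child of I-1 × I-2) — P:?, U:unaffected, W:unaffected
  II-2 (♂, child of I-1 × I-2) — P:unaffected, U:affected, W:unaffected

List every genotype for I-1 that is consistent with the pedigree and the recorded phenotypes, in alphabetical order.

I-1 ∈ {PP Uu WW, PP Uu Ww, PP Uu ww, PP uu WW, PP uu Ww, PP uu ww, Pp Uu WW, Pp Uu Ww, Pp Uu ww, Pp uu WW, Pp uu Ww, Pp uu ww}

P/I-1 un ·: PP|Pp
P/I-2 ? ·: PP|Pp|pp
P/II-1 ? I-1×I-2: PP|Pp|pp
P/II-2 un I-1×I-2: PP|Pp
⇒ P over [I-1,I-2,II-1,II-2]: 18 consistent
U/I-1 ? ·: Uu|uu
U/I-2 un ·: Uu
U/II-1 un I-1×I-2: UU|Uu
U/II-2 aff I-1×I-2: uu
⇒ U over [I-1,I-2,II-1,II-2]: 3 consistent
W/I-1 ? ·: WW|Ww|ww
W/I-2 un ·: WW|Ww
W/II-1 un I-1×I-2: WW|Ww
W/II-2 un I-1×I-2: WW|Ww
⇒ W over [I-1,I-2,II-1,II-2]: 15 consistent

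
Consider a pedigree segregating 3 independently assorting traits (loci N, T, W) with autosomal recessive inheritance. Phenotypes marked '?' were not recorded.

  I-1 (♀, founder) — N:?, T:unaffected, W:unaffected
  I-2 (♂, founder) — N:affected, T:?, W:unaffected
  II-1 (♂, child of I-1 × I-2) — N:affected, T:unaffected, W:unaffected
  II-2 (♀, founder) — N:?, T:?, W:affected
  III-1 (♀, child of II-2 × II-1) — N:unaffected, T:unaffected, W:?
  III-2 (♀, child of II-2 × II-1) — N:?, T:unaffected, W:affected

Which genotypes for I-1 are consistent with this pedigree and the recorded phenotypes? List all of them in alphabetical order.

N/I-1 ? ·: Nn|nn
N/I-2 aff ·: nn
N/II-1 aff I-1×I-2: nn
N/II-2 ? ·: NN|Nn
N/III-1 un II-2×II-1: Nn
N/III-2 ? II-2×II-1: Nn|nn
⇒ N over [I-1,I-2,II-1,II-2,III-1,III-2]: 6 consistent
T/I-1 un ·: TT|Tt
T/I-2 ? ·: TT|Tt|tt
T/II-1 un I-1×I-2: TT|Tt
T/II-2 ? ·: TT|Tt|tt
T/III-1 un II-2×II-1: TT|Tt
T/III-2 un II-2×II-1: TT|Tt
⇒ T over [I-1,I-2,II-1,II-2,III-1,III-2]: 69 consistent
W/I-1 un ·: WW|Ww
W/I-2 un ·: WW|Ww
W/II-1 un I-1×I-2: Ww
W/II-2 aff ·: ww
W/III-1 ? II-2×II-1: Ww|ww
W/III-2 aff II-2×II-1: ww
⇒ W over [I-1,I-2,II-1,II-2,III-1,III-2]: 6 consistent

I-1 ∈ {Nn TT WW, Nn TT Ww, Nn Tt WW, Nn Tt Ww, nn TT WW, nn TT Ww, nn Tt WW, nn Tt Ww}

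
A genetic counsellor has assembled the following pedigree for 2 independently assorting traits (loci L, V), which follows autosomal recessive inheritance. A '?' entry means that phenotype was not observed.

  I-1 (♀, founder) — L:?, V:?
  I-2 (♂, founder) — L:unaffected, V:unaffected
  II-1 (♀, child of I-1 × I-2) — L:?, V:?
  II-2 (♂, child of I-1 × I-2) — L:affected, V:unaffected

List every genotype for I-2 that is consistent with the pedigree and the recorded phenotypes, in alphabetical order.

L/I-1 ? ·: Ll|ll
L/I-2 un ·: Ll
L/II-1 ? I-1×I-2: LL|Ll|ll
L/II-2 aff I-1×I-2: ll
⇒ L over [I-1,I-2,II-1,II-2]: 5 consistent
V/I-1 ? ·: VV|Vv|vv
V/I-2 un ·: VV|Vv
V/II-1 ? I-1×I-2: VV|Vv|vv
V/II-2 un I-1×I-2: VV|Vv
⇒ V over [I-1,I-2,II-1,II-2]: 18 consistent

I-2 ∈ {Ll VV, Ll Vv}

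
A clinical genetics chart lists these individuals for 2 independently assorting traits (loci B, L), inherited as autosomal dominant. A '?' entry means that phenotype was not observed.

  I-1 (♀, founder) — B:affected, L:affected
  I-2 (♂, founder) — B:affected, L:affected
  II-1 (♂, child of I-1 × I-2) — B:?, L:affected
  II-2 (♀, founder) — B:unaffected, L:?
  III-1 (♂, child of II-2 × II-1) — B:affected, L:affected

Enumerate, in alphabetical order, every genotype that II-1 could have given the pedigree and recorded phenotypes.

B/I-1 aff ·: Bb|BB
B/I-2 aff ·: Bb|BB
B/II-1 ? I-1×I-2: Bb|BB
B/II-2 un ·: bb
B/III-1 aff II-2×II-1: Bb
⇒ B over [I-1,I-2,II-1,II-2,III-1]: 7 consistent
L/I-1 aff ·: Ll|LL
L/I-2 aff ·: Ll|LL
L/II-1 aff I-1×I-2: Ll|LL
L/II-2 ? ·: ll|Ll|LL
L/III-1 aff II-2×II-1: Ll|LL
⇒ L over [I-1,I-2,II-1,II-2,III-1]: 31 consistent

II-1 ∈ {BB LL, BB Ll, Bb LL, Bb Ll}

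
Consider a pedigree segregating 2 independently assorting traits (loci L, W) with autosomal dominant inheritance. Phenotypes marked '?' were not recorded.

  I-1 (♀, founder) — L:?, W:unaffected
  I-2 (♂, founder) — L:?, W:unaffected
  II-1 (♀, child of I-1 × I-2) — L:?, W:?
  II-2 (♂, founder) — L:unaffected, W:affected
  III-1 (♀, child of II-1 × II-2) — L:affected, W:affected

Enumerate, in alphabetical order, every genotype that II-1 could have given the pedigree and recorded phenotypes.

L/I-1 ? ·: ll|Ll|LL
L/I-2 ? ·: ll|Ll|LL
L/II-1 ? I-1×I-2: Ll|LL
L/II-2 un ·: ll
L/III-1 aff II-1×II-2: Ll
⇒ L over [I-1,I-2,II-1,II-2,III-1]: 11 consistent
W/I-1 un ·: ww
W/I-2 un ·: ww
W/II-1 ? I-1×I-2: ww
W/II-2 aff ·: Ww|WW
W/III-1 aff II-1×II-2: Ww
⇒ W over [I-1,I-2,II-1,II-2,III-1]: 2 consistent

II-1 ∈ {LL ww, Ll ww}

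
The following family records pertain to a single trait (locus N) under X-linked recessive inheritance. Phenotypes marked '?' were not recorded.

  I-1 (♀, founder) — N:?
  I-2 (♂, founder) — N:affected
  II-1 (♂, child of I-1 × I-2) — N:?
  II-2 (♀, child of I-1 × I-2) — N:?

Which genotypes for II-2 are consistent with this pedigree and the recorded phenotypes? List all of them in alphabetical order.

N/I-1 ? ·: X^NX^N|X^NX^n|X^nX^n
N/I-2 aff ·: X^nY
N/II-1 ? I-1×I-2: X^NY|X^nY
N/II-2 ? I-1×I-2: X^NX^n|X^nX^n
⇒ N over [I-1,I-2,II-1,II-2]: 6 consistent

II-2 ∈ {X^NX^n, X^nX^n}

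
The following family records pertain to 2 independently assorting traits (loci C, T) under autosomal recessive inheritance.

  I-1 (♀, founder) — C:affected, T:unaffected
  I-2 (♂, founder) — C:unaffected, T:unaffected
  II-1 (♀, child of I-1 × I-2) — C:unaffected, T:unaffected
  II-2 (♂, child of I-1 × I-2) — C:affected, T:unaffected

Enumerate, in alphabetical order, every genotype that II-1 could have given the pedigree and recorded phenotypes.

II-1 ∈ {Cc TT, Cc Tt}

C/I-1 aff ·: cc
C/I-2 un ·: Cc
C/II-1 un I-1×I-2: Cc
C/II-2 aff I-1×I-2: cc
⇒ C over [I-1,I-2,II-1,II-2]: 1 consistent
T/I-1 un ·: TT|Tt
T/I-2 un ·: TT|Tt
T/II-1 un I-1×I-2: TT|Tt
T/II-2 un I-1×I-2: TT|Tt
⇒ T over [I-1,I-2,II-1,II-2]: 13 consistent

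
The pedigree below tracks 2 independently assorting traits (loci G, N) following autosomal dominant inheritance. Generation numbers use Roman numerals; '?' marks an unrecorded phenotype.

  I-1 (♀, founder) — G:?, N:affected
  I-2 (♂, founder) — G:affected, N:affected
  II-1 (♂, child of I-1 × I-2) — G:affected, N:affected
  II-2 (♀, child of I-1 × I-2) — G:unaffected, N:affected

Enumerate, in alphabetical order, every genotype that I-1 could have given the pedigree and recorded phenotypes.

I-1 ∈ {Gg NN, Gg Nn, gg NN, gg Nn}

G/I-1 ? ·: gg|Gg
G/I-2 aff ·: Gg
G/II-1 aff I-1×I-2: Gg|GG
G/II-2 un I-1×I-2: gg
⇒ G over [I-1,I-2,II-1,II-2]: 3 consistent
N/I-1 aff ·: Nn|NN
N/I-2 aff ·: Nn|NN
N/II-1 aff I-1×I-2: Nn|NN
N/II-2 aff I-1×I-2: Nn|NN
⇒ N over [I-1,I-2,II-1,II-2]: 13 consistent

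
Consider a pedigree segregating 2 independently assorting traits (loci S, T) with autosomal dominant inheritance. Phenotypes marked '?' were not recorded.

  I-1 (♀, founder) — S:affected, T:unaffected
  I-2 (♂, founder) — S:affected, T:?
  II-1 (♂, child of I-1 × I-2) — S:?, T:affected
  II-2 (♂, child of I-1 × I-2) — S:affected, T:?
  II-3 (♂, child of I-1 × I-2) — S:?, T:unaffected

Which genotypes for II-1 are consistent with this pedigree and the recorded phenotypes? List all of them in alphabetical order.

S/I-1 aff ·: Ss|SS
S/I-2 aff ·: Ss|SS
S/II-1 ? I-1×I-2: ss|Ss|SS
S/II-2 aff I-1×I-2: Ss|SS
S/II-3 ? I-1×I-2: ss|Ss|SS
⇒ S over [I-1,I-2,II-1,II-2,II-3]: 35 consistent
T/I-1 un ·: tt
T/I-2 ? ·: Tt
T/II-1 aff I-1×I-2: Tt
T/II-2 ? I-1×I-2: tt|Tt
T/II-3 un I-1×I-2: tt
⇒ T over [I-1,I-2,II-1,II-2,II-3]: 2 consistent

II-1 ∈ {SS Tt, Ss Tt, ss Tt}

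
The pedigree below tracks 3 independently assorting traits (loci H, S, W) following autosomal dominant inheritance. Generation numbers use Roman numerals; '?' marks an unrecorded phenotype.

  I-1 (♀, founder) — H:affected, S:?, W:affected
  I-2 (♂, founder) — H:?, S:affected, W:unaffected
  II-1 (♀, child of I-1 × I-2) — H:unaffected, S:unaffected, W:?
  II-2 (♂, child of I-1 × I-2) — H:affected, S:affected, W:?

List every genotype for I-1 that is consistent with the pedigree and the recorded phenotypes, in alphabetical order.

H/I-1 aff ·: Hh
H/I-2 ? ·: hh|Hh
H/II-1 un I-1×I-2: hh
H/II-2 aff I-1×I-2: Hh|HH
⇒ H over [I-1,I-2,II-1,II-2]: 3 consistent
S/I-1 ? ·: ss|Ss
S/I-2 aff ·: Ss
S/II-1 un I-1×I-2: ss
S/II-2 aff I-1×I-2: Ss|SS
⇒ S over [I-1,I-2,II-1,II-2]: 3 consistent
W/I-1 aff ·: Ww|WW
W/I-2 un ·: ww
W/II-1 ? I-1×I-2: ww|Ww
W/II-2 ? I-1×I-2: ww|Ww
⇒ W over [I-1,I-2,II-1,II-2]: 5 consistent

I-1 ∈ {Hh Ss WW, Hh Ss Ww, Hh ss WW, Hh ss Ww}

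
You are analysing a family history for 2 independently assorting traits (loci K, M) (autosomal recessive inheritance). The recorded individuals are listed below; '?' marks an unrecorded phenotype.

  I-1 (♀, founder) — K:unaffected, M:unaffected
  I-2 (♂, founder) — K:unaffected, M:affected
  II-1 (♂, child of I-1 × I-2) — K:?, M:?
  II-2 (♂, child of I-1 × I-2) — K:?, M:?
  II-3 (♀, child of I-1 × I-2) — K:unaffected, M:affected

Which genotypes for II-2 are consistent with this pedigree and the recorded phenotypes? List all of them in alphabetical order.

K/I-1 un ·: KK|Kk
K/I-2 un ·: KK|Kk
K/II-1 ? I-1×I-2: KK|Kk|kk
K/II-2 ? I-1×I-2: KK|Kk|kk
K/II-3 un I-1×I-2: KK|Kk
⇒ K over [I-1,I-2,II-1,II-2,II-3]: 35 consistent
M/I-1 un ·: Mm
M/I-2 aff ·: mm
M/II-1 ? I-1×I-2: Mm|mm
M/II-2 ? I-1×I-2: Mm|mm
M/II-3 aff I-1×I-2: mm
⇒ M over [I-1,I-2,II-1,II-2,II-3]: 4 consistent

II-2 ∈ {KK Mm, KK mm, Kk Mm, Kk mm, kk Mm, kk mm}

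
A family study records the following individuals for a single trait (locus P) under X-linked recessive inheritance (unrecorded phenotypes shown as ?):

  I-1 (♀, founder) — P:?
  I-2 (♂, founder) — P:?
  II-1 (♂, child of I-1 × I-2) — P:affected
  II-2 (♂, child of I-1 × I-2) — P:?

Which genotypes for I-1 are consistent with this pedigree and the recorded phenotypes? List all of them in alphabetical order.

I-1 ∈ {X^PX^p, X^pX^p}

P/I-1 ? ·: X^PX^p|X^pX^p
P/I-2 ? ·: X^PY|X^pY
P/II-1 aff I-1×I-2: X^pY
P/II-2 ? I-1×I-2: X^PY|X^pY
⇒ P over [I-1,I-2,II-1,II-2]: 6 consistent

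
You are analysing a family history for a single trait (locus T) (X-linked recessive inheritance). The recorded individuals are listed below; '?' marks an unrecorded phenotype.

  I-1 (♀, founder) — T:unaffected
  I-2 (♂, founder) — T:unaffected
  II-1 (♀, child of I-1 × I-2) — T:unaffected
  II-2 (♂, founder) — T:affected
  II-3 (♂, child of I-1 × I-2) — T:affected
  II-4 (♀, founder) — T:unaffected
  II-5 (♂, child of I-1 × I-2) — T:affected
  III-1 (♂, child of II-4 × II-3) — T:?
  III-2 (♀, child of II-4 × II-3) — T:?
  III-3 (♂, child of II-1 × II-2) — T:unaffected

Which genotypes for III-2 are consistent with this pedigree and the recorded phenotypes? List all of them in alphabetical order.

T/I-1 un ·: X^TX^t
T/I-2 un ·: X^TY
T/II-1 un I-1×I-2: X^TX^T|X^TX^t
T/II-2 aff ·: X^tY
T/II-3 aff I-1×I-2: X^tY
T/II-4 un ·: X^TX^T|X^TX^t
T/II-5 aff I-1×I-2: X^tY
T/III-1 ? II-4×II-3: X^TY|X^tY
T/III-2 ? II-4×II-3: X^TX^t|X^tX^t
T/III-3 un II-1×II-2: X^TY
⇒ T over [I-1,I-2,II-1,II-2,II-3,II-4,II-5,III-1,III-2,III-3]: 10 consistent

III-2 ∈ {X^TX^t, X^tX^t}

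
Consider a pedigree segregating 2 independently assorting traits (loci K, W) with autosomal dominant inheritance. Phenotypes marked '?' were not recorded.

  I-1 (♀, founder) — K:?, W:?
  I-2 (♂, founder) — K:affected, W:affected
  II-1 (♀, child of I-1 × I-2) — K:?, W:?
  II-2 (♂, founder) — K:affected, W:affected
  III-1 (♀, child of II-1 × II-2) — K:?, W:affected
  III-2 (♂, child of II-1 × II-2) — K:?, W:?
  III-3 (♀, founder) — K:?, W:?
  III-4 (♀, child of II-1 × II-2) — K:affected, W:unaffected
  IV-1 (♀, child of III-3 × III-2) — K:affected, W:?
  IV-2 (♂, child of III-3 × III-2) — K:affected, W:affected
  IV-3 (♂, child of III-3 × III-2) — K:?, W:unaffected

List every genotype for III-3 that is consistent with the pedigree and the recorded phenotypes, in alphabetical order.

K/I-1 ? ·: kk|Kk|KK
K/I-2 aff ·: Kk|KK
K/II-1 ? I-1×I-2: kk|Kk|KK
K/II-2 aff ·: Kk|KK
K/III-1 ? II-1×II-2: kk|Kk|KK
K/III-2 ? II-1×II-2: kk|Kk|KK
K/III-3 ? ·: kk|Kk|KK
K/III-4 aff II-1×II-2: Kk|KK
K/IV-1 aff III-3×III-2: Kk|KK
K/IV-2 aff III-3×III-2: Kk|KK
K/IV-3 ? III-3×III-2: kk|Kk|KK
⇒ K over [I-1,I-2,II-1,II-2,III-1,III-2,III-3,III-4,IV-1,IV-2,IV-3]: 2386 consistent
W/I-1 ? ·: ww|Ww|WW
W/I-2 aff ·: Ww|WW
W/II-1 ? I-1×I-2: ww|Ww
W/II-2 aff ·: Ww
W/III-1 aff II-1×II-2: Ww|WW
W/III-2 ? II-1×II-2: ww|Ww
W/III-3 ? ·: ww|Ww
W/III-4 un II-1×II-2: ww
W/IV-1 ? III-3×III-2: ww|Ww|WW
W/IV-2 aff III-3×III-2: Ww|WW
W/IV-3 un III-3×III-2: ww
⇒ W over [I-1,I-2,II-1,II-2,III-1,III-2,III-3,III-4,IV-1,IV-2,IV-3]: 120 consistent

III-3 ∈ {KK Ww, KK ww, Kk Ww, Kk ww, kk Ww, kk ww}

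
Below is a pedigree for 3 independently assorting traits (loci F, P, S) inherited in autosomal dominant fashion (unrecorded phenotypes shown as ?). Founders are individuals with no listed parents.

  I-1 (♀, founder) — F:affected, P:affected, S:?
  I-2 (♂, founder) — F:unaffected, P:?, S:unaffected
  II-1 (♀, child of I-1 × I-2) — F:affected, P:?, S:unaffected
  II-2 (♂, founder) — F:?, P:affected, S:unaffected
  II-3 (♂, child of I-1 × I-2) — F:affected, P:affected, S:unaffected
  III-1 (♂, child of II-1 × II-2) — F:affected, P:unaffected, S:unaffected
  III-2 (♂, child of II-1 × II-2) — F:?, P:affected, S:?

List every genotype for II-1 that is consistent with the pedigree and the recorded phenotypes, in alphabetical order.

II-1 ∈ {Ff Pp ss, Ff pp ss}

F/I-1 aff ·: Ff|FF
F/I-2 un ·: ff
F/II-1 aff I-1×I-2: Ff
F/II-2 ? ·: ff|Ff|FF
F/II-3 aff I-1×I-2: Ff
F/III-1 aff II-1×II-2: Ff|FF
F/III-2 ? II-1×II-2: ff|Ff|FF
⇒ F over [I-1,I-2,II-1,II-2,II-3,III-1,III-2]: 24 consistent
P/I-1 aff ·: Pp|PP
P/I-2 ? ·: pp|Pp|PP
P/II-1 ? I-1×I-2: pp|Pp
P/II-2 aff ·: Pp
P/II-3 aff I-1×I-2: Pp|PP
P/III-1 un II-1×II-2: pp
P/III-2 aff II-1×II-2: Pp|PP
⇒ P over [I-1,I-2,II-1,II-2,II-3,III-1,III-2]: 19 consistent
S/I-1 ? ·: ss|Ss
S/I-2 un ·: ss
S/II-1 un I-1×I-2: ss
S/II-2 un ·: ss
S/II-3 un I-1×I-2: ss
S/III-1 un II-1×II-2: ss
S/III-2 ? II-1×II-2: ss
⇒ S over [I-1,I-2,II-1,II-2,II-3,III-1,III-2]: 2 consistent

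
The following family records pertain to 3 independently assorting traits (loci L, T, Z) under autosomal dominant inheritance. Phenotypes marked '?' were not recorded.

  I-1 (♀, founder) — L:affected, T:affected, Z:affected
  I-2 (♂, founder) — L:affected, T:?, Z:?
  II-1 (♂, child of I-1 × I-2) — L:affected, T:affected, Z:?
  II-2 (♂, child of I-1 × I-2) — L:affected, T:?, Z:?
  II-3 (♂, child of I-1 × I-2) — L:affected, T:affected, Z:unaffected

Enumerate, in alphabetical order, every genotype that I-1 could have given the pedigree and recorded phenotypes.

I-1 ∈ {LL TT Zz, LL Tt Zz, Ll TT Zz, Ll Tt Zz}

L/I-1 aff ·: Ll|LL
L/I-2 aff ·: Ll|LL
L/II-1 aff I-1×I-2: Ll|LL
L/II-2 aff I-1×I-2: Ll|LL
L/II-3 aff I-1×I-2: Ll|LL
⇒ L over [I-1,I-2,II-1,II-2,II-3]: 25 consistent
T/I-1 aff ·: Tt|TT
T/I-2 ? ·: tt|Tt|TT
T/II-1 aff I-1×I-2: Tt|TT
T/II-2 ? I-1×I-2: tt|Tt|TT
T/II-3 aff I-1×I-2: Tt|TT
⇒ T over [I-1,I-2,II-1,II-2,II-3]: 32 consistent
Z/I-1 aff ·: Zz
Z/I-2 ? ·: zz|Zz
Z/II-1 ? I-1×I-2: zz|Zz|ZZ
Z/II-2 ? I-1×I-2: zz|Zz|ZZ
Z/II-3 un I-1×I-2: zz
⇒ Z over [I-1,I-2,II-1,II-2,II-3]: 13 consistent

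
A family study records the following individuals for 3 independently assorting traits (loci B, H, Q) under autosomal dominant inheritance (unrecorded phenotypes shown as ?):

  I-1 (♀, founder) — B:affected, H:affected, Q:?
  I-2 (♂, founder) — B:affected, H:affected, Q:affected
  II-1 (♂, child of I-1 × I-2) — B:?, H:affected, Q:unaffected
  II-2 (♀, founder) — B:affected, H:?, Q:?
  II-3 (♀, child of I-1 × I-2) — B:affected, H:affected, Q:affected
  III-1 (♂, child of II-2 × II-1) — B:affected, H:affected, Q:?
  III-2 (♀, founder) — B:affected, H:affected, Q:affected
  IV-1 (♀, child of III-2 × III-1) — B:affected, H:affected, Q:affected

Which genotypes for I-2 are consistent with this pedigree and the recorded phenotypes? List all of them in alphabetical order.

I-2 ∈ {BB HH Qq, BB Hh Qq, Bb HH Qq, Bb Hh Qq}

B/I-1 aff ·: Bb|BB
B/I-2 aff ·: Bb|BB
B/II-1 ? I-1×I-2: bb|Bb|BB
B/II-2 aff ·: Bb|BB
B/II-3 aff I-1×I-2: Bb|BB
B/III-1 aff II-2×II-1: Bb|BB
B/III-2 aff ·: Bb|BB
B/IV-1 aff III-2×III-1: Bb|BB
⇒ B over [I-1,I-2,II-1,II-2,II-3,III-1,III-2,IV-1]: 170 consistent
H/I-1 aff ·: Hh|HH
H/I-2 aff ·: Hh|HH
H/II-1 aff I-1×I-2: Hh|HH
H/II-2 ? ·: hh|Hh|HH
H/II-3 aff I-1×I-2: Hh|HH
H/III-1 aff II-2×II-1: Hh|HH
H/III-2 aff ·: Hh|HH
H/IV-1 aff III-2×III-1: Hh|HH
⇒ H over [I-1,I-2,II-1,II-2,II-3,III-1,III-2,IV-1]: 206 consistent
Q/I-1 ? ·: qq|Qq
Q/I-2 aff ·: Qq
Q/II-1 un I-1×I-2: qq
Q/II-2 ? ·: qq|Qq|QQ
Q/II-3 aff I-1×I-2: Qq|QQ
Q/III-1 ? II-2×II-1: qq|Qq
Q/III-2 aff ·: Qq|QQ
Q/IV-1 aff III-2×III-1: Qq|QQ
⇒ Q over [I-1,I-2,II-1,II-2,II-3,III-1,III-2,IV-1]: 36 consistent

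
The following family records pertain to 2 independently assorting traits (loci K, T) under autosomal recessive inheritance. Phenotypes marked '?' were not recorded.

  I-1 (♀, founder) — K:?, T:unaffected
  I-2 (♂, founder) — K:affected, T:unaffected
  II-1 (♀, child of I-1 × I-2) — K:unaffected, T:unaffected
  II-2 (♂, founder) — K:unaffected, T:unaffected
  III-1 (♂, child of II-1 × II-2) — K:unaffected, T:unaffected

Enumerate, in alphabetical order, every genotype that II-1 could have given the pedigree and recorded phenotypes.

K/I-1 ? ·: KK|Kk
K/I-2 aff ·: kk
K/II-1 un I-1×I-2: Kk
K/II-2 un ·: KK|Kk
K/III-1 un II-1×II-2: KK|Kk
⇒ K over [I-1,I-2,II-1,II-2,III-1]: 8 consistent
T/I-1 un ·: TT|Tt
T/I-2 un ·: TT|Tt
T/II-1 un I-1×I-2: TT|Tt
T/II-2 un ·: TT|Tt
T/III-1 un II-1×II-2: TT|Tt
⇒ T over [I-1,I-2,II-1,II-2,III-1]: 24 consistent

II-1 ∈ {Kk TT, Kk Tt}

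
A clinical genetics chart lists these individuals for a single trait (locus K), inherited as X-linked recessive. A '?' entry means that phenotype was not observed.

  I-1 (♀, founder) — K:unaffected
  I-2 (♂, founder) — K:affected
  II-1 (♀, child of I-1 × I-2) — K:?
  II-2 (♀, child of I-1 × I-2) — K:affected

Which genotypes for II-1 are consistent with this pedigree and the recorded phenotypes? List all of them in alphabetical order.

K/I-1 un ·: X^KX^k
K/I-2 aff ·: X^kY
K/II-1 ? I-1×I-2: X^KX^k|X^kX^k
K/II-2 aff I-1×I-2: X^kX^k
⇒ K over [I-1,I-2,II-1,II-2]: 2 consistent

II-1 ∈ {X^KX^k, X^kX^k}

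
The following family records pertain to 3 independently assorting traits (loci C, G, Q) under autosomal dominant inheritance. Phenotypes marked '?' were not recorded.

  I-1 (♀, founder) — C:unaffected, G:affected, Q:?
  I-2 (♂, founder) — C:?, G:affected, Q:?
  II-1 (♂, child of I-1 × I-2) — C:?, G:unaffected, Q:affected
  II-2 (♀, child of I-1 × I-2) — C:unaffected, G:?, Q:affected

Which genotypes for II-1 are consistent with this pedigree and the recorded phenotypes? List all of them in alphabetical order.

II-1 ∈ {Cc gg QQ, Cc gg Qq, cc gg QQ, cc gg Qq}

C/I-1 un ·: cc
C/I-2 ? ·: cc|Cc
C/II-1 ? I-1×I-2: cc|Cc
C/II-2 un I-1×I-2: cc
⇒ C over [I-1,I-2,II-1,II-2]: 3 consistent
G/I-1 aff ·: Gg
G/I-2 aff ·: Gg
G/II-1 un I-1×I-2: gg
G/II-2 ? I-1×I-2: gg|Gg|GG
⇒ G over [I-1,I-2,II-1,II-2]: 3 consistent
Q/I-1 ? ·: qq|Qq|QQ
Q/I-2 ? ·: qq|Qq|QQ
Q/II-1 aff I-1×I-2: Qq|QQ
Q/II-2 aff I-1×I-2: Qq|QQ
⇒ Q over [I-1,I-2,II-1,II-2]: 17 consistent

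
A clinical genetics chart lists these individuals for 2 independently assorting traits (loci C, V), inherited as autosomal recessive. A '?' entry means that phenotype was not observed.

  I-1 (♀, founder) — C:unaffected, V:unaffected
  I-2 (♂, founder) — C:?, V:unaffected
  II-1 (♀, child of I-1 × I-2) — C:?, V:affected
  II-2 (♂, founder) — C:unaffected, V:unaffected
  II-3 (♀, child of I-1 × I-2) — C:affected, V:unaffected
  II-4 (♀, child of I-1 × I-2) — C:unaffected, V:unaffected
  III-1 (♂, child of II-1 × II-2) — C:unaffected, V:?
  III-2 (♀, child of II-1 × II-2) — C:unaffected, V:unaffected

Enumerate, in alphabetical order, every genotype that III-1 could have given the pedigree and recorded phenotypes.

C/I-1 un ·: Cc
C/I-2 ? ·: Cc|cc
C/II-1 ? I-1×I-2: CC|Cc|cc
C/II-2 un ·: CC|Cc
C/II-3 aff I-1×I-2: cc
C/II-4 un I-1×I-2: CC|Cc
C/III-1 un II-1×II-2: CC|Cc
C/III-2 un II-1×II-2: CC|Cc
⇒ C over [I-1,I-2,II-1,II-2,II-3,II-4,III-1,III-2]: 40 consistent
V/I-1 un ·: Vv
V/I-2 un ·: Vv
V/II-1 aff I-1×I-2: vv
V/II-2 un ·: VV|Vv
V/II-3 un I-1×I-2: VV|Vv
V/II-4 un I-1×I-2: VV|Vv
V/III-1 ? II-1×II-2: Vv|vv
V/III-2 un II-1×II-2: Vv
⇒ V over [I-1,I-2,II-1,II-2,II-3,II-4,III-1,III-2]: 12 consistent

III-1 ∈ {CC Vv, CC vv, Cc Vv, Cc vv}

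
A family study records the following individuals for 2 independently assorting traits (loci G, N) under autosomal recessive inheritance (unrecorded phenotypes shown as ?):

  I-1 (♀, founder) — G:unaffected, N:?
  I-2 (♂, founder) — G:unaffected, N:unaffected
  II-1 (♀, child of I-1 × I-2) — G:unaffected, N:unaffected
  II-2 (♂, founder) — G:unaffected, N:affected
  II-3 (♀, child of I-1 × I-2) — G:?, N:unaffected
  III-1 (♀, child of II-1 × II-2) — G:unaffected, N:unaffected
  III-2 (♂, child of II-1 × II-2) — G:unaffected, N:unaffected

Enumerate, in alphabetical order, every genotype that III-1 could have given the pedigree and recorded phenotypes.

G/I-1 un ·: GG|Gg
G/I-2 un ·: GG|Gg
G/II-1 un I-1×I-2: GG|Gg
G/II-2 un ·: GG|Gg
G/II-3 ? I-1×I-2: GG|Gg|gg
G/III-1 un II-1×II-2: GG|Gg
G/III-2 un II-1×II-2: GG|Gg
⇒ G over [I-1,I-2,II-1,II-2,II-3,III-1,III-2]: 96 consistent
N/I-1 ? ·: NN|Nn|nn
N/I-2 un ·: NN|Nn
N/II-1 un I-1×I-2: NN|Nn
N/II-2 aff ·: nn
N/II-3 un I-1×I-2: NN|Nn
N/III-1 un II-1×II-2: Nn
N/III-2 un II-1×II-2: Nn
⇒ N over [I-1,I-2,II-1,II-2,II-3,III-1,III-2]: 15 consistent

III-1 ∈ {GG Nn, Gg Nn}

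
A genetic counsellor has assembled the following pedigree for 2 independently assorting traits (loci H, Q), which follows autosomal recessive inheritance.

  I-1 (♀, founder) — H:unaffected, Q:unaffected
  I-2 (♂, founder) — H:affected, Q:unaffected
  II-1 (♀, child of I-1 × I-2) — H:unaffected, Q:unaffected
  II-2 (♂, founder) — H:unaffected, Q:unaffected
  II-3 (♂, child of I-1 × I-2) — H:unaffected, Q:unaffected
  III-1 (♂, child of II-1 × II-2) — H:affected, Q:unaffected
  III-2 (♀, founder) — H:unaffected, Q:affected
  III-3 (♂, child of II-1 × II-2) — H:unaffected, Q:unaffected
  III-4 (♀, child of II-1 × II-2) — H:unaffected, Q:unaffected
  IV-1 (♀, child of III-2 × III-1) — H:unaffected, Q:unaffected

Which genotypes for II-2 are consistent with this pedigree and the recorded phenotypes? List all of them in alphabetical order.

H/I-1 un ·: HH|Hh
H/I-2 aff ·: hh
H/II-1 un I-1×I-2: Hh
H/II-2 un ·: Hh
H/II-3 un I-1×I-2: Hh
H/III-1 aff II-1×II-2: hh
H/III-2 un ·: HH|Hh
H/III-3 un II-1×II-2: HH|Hh
H/III-4 un II-1×II-2: HH|Hh
H/IV-1 un III-2×III-1: Hh
⇒ H over [I-1,I-2,II-1,II-2,II-3,III-1,III-2,III-3,III-4,IV-1]: 16 consistent
Q/I-1 un ·: QQ|Qq
Q/I-2 un ·: QQ|Qq
Q/II-1 un I-1×I-2: QQ|Qq
Q/II-2 un ·: QQ|Qq
Q/II-3 un I-1×I-2: QQ|Qq
Q/III-1 un II-1×II-2: QQ|Qq
Q/III-2 aff ·: qq
Q/III-3 un II-1×II-2: QQ|Qq
Q/III-4 un II-1×II-2: QQ|Qq
Q/IV-1 un III-2×III-1: Qq
⇒ Q over [I-1,I-2,II-1,II-2,II-3,III-1,III-2,III-3,III-4,IV-1]: 159 consistent

II-2 ∈ {Hh QQ, Hh Qq}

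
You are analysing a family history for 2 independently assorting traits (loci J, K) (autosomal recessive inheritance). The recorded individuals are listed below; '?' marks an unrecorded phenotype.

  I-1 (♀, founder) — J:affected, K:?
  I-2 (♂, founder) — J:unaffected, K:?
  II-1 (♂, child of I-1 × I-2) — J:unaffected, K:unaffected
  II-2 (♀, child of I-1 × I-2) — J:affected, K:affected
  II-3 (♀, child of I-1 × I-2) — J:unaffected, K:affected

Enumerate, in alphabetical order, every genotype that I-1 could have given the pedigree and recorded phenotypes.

J/I-1 aff ·: jj
J/I-2 un ·: Jj
J/II-1 un I-1×I-2: Jj
J/II-2 aff I-1×I-2: jj
J/II-3 un I-1×I-2: Jj
⇒ J over [I-1,I-2,II-1,II-2,II-3]: 1 consistent
K/I-1 ? ·: Kk|kk
K/I-2 ? ·: Kk|kk
K/II-1 un I-1×I-2: KK|Kk
K/II-2 aff I-1×I-2: kk
K/II-3 aff I-1×I-2: kk
⇒ K over [I-1,I-2,II-1,II-2,II-3]: 4 consistent

I-1 ∈ {jj Kk, jj kk}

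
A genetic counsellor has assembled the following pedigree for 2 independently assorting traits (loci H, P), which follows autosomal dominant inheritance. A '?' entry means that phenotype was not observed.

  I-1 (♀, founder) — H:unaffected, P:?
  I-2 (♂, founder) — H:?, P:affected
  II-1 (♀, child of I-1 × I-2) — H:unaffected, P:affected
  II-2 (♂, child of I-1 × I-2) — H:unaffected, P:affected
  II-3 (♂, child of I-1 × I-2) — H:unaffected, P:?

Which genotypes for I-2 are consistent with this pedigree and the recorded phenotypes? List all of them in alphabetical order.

I-2 ∈ {Hh PP, Hh Pp, hh PP, hh Pp}

H/I-1 un ·: hh
H/I-2 ? ·: hh|Hh
H/II-1 un I-1×I-2: hh
H/II-2 un I-1×I-2: hh
H/II-3 un I-1×I-2: hh
⇒ H over [I-1,I-2,II-1,II-2,II-3]: 2 consistent
P/I-1 ? ·: pp|Pp|PP
P/I-2 aff ·: Pp|PP
P/II-1 aff I-1×I-2: Pp|PP
P/II-2 aff I-1×I-2: Pp|PP
P/II-3 ? I-1×I-2: pp|Pp|PP
⇒ P over [I-1,I-2,II-1,II-2,II-3]: 32 consistent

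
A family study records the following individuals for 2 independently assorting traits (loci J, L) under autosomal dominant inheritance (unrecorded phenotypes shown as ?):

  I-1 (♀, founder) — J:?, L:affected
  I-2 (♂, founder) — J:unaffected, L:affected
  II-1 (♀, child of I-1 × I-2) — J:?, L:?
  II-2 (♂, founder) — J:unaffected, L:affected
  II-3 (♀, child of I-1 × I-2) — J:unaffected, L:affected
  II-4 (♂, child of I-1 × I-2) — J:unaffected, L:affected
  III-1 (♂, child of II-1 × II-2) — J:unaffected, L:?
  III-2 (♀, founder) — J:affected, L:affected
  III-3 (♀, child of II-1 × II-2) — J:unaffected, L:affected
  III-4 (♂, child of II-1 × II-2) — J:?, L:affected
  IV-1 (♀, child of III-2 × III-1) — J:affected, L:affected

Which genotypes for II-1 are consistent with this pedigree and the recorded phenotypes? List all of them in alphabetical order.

J/I-1 ? ·: jj|Jj
J/I-2 un ·: jj
J/II-1 ? I-1×I-2: jj|Jj
J/II-2 un ·: jj
J/II-3 un I-1×I-2: jj
J/II-4 un I-1×I-2: jj
J/III-1 un II-1×II-2: jj
J/III-2 aff ·: Jj|JJ
J/III-3 un II-1×II-2: jj
J/III-4 ? II-1×II-2: jj|Jj
J/IV-1 aff III-2×III-1: Jj
⇒ J over [I-1,I-2,II-1,II-2,II-3,II-4,III-1,III-2,III-3,III-4,IV-1]: 8 consistent
L/I-1 aff ·: Ll|LL
L/I-2 aff ·: Ll|LL
L/II-1 ? I-1×I-2: ll|Ll|LL
L/II-2 aff ·: Ll|LL
L/II-3 aff I-1×I-2: Ll|LL
L/II-4 aff I-1×I-2: Ll|LL
L/III-1 ? II-1×II-2: ll|Ll|LL
L/III-2 aff ·: Ll|LL
L/III-3 aff II-1×II-2: Ll|LL
L/III-4 aff II-1×II-2: Ll|LL
L/IV-1 aff III-2×III-1: Ll|LL
⇒ L over [I-1,I-2,II-1,II-2,II-3,II-4,III-1,III-2,III-3,III-4,IV-1]: 1211 consistent

II-1 ∈ {Jj LL, Jj Ll, Jj ll, jj LL, jj Ll, jj ll}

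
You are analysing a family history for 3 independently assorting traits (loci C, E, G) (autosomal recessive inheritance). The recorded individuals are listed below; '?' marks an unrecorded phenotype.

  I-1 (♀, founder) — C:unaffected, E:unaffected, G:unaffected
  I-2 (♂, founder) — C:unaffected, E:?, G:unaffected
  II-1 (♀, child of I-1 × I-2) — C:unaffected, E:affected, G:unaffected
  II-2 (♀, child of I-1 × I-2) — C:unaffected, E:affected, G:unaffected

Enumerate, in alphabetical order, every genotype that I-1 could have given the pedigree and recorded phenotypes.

I-1 ∈ {CC Ee GG, CC Ee Gg, Cc Ee GG, Cc Ee Gg}

C/I-1 un ·: CC|Cc
C/I-2 un ·: CC|Cc
C/II-1 un I-1×I-2: CC|Cc
C/II-2 un I-1×I-2: CC|Cc
⇒ C over [I-1,I-2,II-1,II-2]: 13 consistent
E/I-1 un ·: Ee
E/I-2 ? ·: Ee|ee
E/II-1 aff I-1×I-2: ee
E/II-2 aff I-1×I-2: ee
⇒ E over [I-1,I-2,II-1,II-2]: 2 consistent
G/I-1 un ·: GG|Gg
G/I-2 un ·: GG|Gg
G/II-1 un I-1×I-2: GG|Gg
G/II-2 un I-1×I-2: GG|Gg
⇒ G over [I-1,I-2,II-1,II-2]: 13 consistent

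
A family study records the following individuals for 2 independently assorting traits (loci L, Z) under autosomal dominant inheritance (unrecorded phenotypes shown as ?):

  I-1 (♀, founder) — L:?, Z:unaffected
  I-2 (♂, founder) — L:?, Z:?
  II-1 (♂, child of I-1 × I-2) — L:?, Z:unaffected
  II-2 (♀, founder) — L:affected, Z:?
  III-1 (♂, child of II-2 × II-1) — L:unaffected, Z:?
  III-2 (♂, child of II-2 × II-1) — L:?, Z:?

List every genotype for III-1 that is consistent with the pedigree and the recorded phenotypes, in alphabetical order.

III-1 ∈ {ll Zz, ll zz}

L/I-1 ? ·: ll|Ll|LL
L/I-2 ? ·: ll|Ll|LL
L/II-1 ? I-1×I-2: ll|Ll
L/II-2 aff ·: Ll
L/III-1 un II-2×II-1: ll
L/III-2 ? II-2×II-1: ll|Ll|LL
⇒ L over [I-1,I-2,II-1,II-2,III-1,III-2]: 29 consistent
Z/I-1 un ·: zz
Z/I-2 ? ·: zz|Zz
Z/II-1 un I-1×I-2: zz
Z/II-2 ? ·: zz|Zz|ZZ
Z/III-1 ? II-2×II-1: zz|Zz
Z/III-2 ? II-2×II-1: zz|Zz
⇒ Z over [I-1,I-2,II-1,II-2,III-1,III-2]: 12 consistent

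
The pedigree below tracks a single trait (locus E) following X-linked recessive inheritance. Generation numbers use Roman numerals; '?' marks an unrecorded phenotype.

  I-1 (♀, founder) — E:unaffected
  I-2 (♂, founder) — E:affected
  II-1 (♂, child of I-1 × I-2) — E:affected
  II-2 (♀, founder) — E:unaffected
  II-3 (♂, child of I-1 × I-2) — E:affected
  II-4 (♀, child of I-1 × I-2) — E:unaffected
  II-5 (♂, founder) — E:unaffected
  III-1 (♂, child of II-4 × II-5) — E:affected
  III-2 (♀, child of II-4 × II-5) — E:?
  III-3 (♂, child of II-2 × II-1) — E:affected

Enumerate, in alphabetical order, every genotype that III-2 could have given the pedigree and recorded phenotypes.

E/I-1 un ·: X^EX^e
E/I-2 aff ·: X^eY
E/II-1 aff I-1×I-2: X^eY
E/II-2 un ·: X^EX^e
E/II-3 aff I-1×I-2: X^eY
E/II-4 un I-1×I-2: X^EX^e
E/II-5 un ·: X^EY
E/III-1 aff II-4×II-5: X^eY
E/III-2 ? II-4×II-5: X^EX^E|X^EX^e
E/III-3 aff II-2×II-1: X^eY
⇒ E over [I-1,I-2,II-1,II-2,II-3,II-4,II-5,III-1,III-2,III-3]: 2 consistent

III-2 ∈ {X^EX^E, X^EX^e}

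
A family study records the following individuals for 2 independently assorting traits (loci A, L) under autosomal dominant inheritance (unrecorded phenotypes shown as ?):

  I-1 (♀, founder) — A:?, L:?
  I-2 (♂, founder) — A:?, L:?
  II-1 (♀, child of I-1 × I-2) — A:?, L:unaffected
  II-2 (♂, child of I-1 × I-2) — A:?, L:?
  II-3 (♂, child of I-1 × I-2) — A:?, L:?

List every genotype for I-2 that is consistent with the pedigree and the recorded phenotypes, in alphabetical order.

I-2 ∈ {AA Ll, AA ll, Aa Ll, Aa ll, aa Ll, aa ll}

A/I-1 ? ·: aa|Aa|AA
A/I-2 ? ·: aa|Aa|AA
A/II-1 ? I-1×I-2: aa|Aa|AA
A/II-2 ? I-1×I-2: aa|Aa|AA
A/II-3 ? I-1×I-2: aa|Aa|AA
⇒ A over [I-1,I-2,II-1,II-2,II-3]: 63 consistent
L/I-1 ? ·: ll|Ll
L/I-2 ? ·: ll|Ll
L/II-1 un I-1×I-2: ll
L/II-2 ? I-1×I-2: ll|Ll|LL
L/II-3 ? I-1×I-2: ll|Ll|LL
⇒ L over [I-1,I-2,II-1,II-2,II-3]: 18 consistent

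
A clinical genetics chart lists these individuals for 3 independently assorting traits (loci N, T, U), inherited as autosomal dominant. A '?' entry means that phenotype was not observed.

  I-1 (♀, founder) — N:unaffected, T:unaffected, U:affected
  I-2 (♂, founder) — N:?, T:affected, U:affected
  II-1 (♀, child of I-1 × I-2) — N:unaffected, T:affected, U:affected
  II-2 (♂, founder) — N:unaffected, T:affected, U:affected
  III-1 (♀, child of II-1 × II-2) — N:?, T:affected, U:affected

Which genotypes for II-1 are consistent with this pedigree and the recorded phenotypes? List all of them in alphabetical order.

II-1 ∈ {nn Tt UU, nn Tt Uu}

N/I-1 un ·: nn
N/I-2 ? ·: nn|Nn
N/II-1 un I-1×I-2: nn
N/II-2 un ·: nn
N/III-1 ? II-1×II-2: nn
⇒ N over [I-1,I-2,II-1,II-2,III-1]: 2 consistent
T/I-1 un ·: tt
T/I-2 aff ·: Tt|TT
T/II-1 aff I-1×I-2: Tt
T/II-2 aff ·: Tt|TT
T/III-1 aff II-1×II-2: Tt|TT
⇒ T over [I-1,I-2,II-1,II-2,III-1]: 8 consistent
U/I-1 aff ·: Uu|UU
U/I-2 aff ·: Uu|UU
U/II-1 aff I-1×I-2: Uu|UU
U/II-2 aff ·: Uu|UU
U/III-1 aff II-1×II-2: Uu|UU
⇒ U over [I-1,I-2,II-1,II-2,III-1]: 24 consistent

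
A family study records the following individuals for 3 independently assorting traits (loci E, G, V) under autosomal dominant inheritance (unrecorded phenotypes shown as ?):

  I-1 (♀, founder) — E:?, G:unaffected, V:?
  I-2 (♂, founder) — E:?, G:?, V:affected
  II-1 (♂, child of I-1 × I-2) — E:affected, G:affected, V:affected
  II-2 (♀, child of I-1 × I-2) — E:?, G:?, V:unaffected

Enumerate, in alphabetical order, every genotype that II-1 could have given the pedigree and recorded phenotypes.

E/I-1 ? ·: ee|Ee|EE
E/I-2 ? ·: ee|Ee|EE
E/II-1 aff I-1×I-2: Ee|EE
E/II-2 ? I-1×I-2: ee|Ee|EE
⇒ E over [I-1,I-2,II-1,II-2]: 21 consistent
G/I-1 un ·: gg
G/I-2 ? ·: Gg|GG
G/II-1 aff I-1×I-2: Gg
G/II-2 ? I-1×I-2: gg|Gg
⇒ G over [I-1,I-2,II-1,II-2]: 3 consistent
V/I-1 ? ·: vv|Vv
V/I-2 aff ·: Vv
V/II-1 aff I-1×I-2: Vv|VV
V/II-2 un I-1×I-2: vv
⇒ V over [I-1,I-2,II-1,II-2]: 3 consistent

II-1 ∈ {EE Gg VV, EE Gg Vv, Ee Gg VV, Ee Gg Vv}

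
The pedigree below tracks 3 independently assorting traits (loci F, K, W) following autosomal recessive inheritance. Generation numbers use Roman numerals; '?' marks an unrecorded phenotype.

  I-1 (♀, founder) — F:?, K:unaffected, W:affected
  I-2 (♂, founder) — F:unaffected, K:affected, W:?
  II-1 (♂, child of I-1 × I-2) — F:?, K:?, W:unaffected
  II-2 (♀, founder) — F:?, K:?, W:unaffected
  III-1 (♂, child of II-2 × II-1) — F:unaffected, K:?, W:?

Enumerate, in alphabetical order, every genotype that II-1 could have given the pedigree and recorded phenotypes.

F/I-1 ? ·: FF|Ff|ff
F/I-2 un ·: FF|Ff
F/II-1 ? I-1×I-2: FF|Ff|ff
F/II-2 ? ·: FF|Ff|ff
F/III-1 un II-2×II-1: FF|Ff
⇒ F over [I-1,I-2,II-1,II-2,III-1]: 45 consistent
K/I-1 un ·: KK|Kk
K/I-2 aff ·: kk
K/II-1 ? I-1×I-2: Kk|kk
K/II-2 ? ·: KK|Kk|kk
K/III-1 ? II-2×II-1: KK|Kk|kk
⇒ K over [I-1,I-2,II-1,II-2,III-1]: 18 consistent
W/I-1 aff ·: ww
W/I-2 ? ·: WW|Ww
W/II-1 un I-1×I-2: Ww
W/II-2 un ·: WW|Ww
W/III-1 ? II-2×II-1: WW|Ww|ww
⇒ W over [I-1,I-2,II-1,II-2,III-1]: 10 consistent

II-1 ∈ {FF Kk Ww, FF kk Ww, Ff Kk Ww, Ff kk Ww, ff Kk Ww, ff kk Ww}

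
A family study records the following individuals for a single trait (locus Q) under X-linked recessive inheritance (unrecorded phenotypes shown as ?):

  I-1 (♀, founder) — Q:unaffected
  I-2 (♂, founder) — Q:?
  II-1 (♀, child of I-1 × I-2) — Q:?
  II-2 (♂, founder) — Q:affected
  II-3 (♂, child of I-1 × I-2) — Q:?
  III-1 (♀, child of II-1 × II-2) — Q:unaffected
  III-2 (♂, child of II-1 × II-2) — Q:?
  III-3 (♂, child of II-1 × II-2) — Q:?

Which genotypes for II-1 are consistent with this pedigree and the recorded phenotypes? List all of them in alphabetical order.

Q/I-1 un ·: X^QX^Q|X^QX^q
Q/I-2 ? ·: X^QY|X^qY
Q/II-1 ? I-1×I-2: X^QX^Q|X^QX^q
Q/II-2 aff ·: X^qY
Q/II-3 ? I-1×I-2: X^QY|X^qY
Q/III-1 un II-1×II-2: X^QX^q
Q/III-2 ? II-1×II-2: X^QY|X^qY
Q/III-3 ? II-1×II-2: X^QY|X^qY
⇒ Q over [I-1,I-2,II-1,II-2,II-3,III-1,III-2,III-3]: 23 consistent

II-1 ∈ {X^QX^Q, X^QX^q}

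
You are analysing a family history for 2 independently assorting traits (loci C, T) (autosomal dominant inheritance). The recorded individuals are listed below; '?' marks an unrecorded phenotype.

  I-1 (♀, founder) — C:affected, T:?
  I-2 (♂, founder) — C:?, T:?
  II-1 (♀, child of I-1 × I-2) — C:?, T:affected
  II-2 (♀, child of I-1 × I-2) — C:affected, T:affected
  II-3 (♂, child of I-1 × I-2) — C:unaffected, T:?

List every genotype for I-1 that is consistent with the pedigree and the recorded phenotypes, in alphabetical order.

I-1 ∈ {Cc TT, Cc Tt, Cc tt}

C/I-1 aff ·: Cc
C/I-2 ? ·: cc|Cc
C/II-1 ? I-1×I-2: cc|Cc|CC
C/II-2 aff I-1×I-2: Cc|CC
C/II-3 un I-1×I-2: cc
⇒ C over [I-1,I-2,II-1,II-2,II-3]: 8 consistent
T/I-1 ? ·: tt|Tt|TT
T/I-2 ? ·: tt|Tt|TT
T/II-1 aff I-1×I-2: Tt|TT
T/II-2 aff I-1×I-2: Tt|TT
T/II-3 ? I-1×I-2: tt|Tt|TT
⇒ T over [I-1,I-2,II-1,II-2,II-3]: 35 consistent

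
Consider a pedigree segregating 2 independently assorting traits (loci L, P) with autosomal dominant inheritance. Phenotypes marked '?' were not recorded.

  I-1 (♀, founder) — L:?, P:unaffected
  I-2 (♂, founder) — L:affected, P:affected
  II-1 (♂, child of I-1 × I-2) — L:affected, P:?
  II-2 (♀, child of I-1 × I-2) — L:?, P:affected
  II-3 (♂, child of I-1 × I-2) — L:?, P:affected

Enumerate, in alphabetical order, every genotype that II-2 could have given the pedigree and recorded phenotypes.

L/I-1 ? ·: ll|Ll|LL
L/I-2 aff ·: Ll|LL
L/II-1 aff I-1×I-2: Ll|LL
L/II-2 ? I-1×I-2: ll|Ll|LL
L/II-3 ? I-1×I-2: ll|Ll|LL
⇒ L over [I-1,I-2,II-1,II-2,II-3]: 40 consistent
P/I-1 un ·: pp
P/I-2 aff ·: Pp|PP
P/II-1 ? I-1×I-2: pp|Pp
P/II-2 aff I-1×I-2: Pp
P/II-3 aff I-1×I-2: Pp
⇒ P over [I-1,I-2,II-1,II-2,II-3]: 3 consistent

II-2 ∈ {LL Pp, Ll Pp, ll Pp}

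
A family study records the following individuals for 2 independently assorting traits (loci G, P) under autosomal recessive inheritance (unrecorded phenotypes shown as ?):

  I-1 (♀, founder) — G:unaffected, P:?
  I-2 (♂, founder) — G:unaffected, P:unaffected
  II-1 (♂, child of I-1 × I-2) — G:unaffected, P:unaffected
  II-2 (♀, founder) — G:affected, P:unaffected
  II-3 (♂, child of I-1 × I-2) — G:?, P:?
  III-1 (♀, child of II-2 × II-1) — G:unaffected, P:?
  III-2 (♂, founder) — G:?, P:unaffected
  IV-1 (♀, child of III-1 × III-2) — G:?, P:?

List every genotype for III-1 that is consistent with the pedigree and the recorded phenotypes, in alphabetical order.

III-1 ∈ {Gg PP, Gg Pp, Gg pp}

G/I-1 un ·: GG|Gg
G/I-2 un ·: GG|Gg
G/II-1 un I-1×I-2: GG|Gg
G/II-2 aff ·: gg
G/II-3 ? I-1×I-2: GG|Gg|gg
G/III-1 un II-2×II-1: Gg
G/III-2 ? ·: GG|Gg|gg
G/IV-1 ? III-1×III-2: GG|Gg|gg
⇒ G over [I-1,I-2,II-1,II-2,II-3,III-1,III-2,IV-1]: 105 consistent
P/I-1 ? ·: PP|Pp|pp
P/I-2 un ·: PP|Pp
P/II-1 un I-1×I-2: PP|Pp
P/II-2 un ·: PP|Pp
P/II-3 ? I-1×I-2: PP|Pp|pp
P/III-1 ? II-2×II-1: PP|Pp|pp
P/III-2 un ·: PP|Pp
P/IV-1 ? III-1×III-2: PP|Pp|pp
⇒ P over [I-1,I-2,II-1,II-2,II-3,III-1,III-2,IV-1]: 278 consistent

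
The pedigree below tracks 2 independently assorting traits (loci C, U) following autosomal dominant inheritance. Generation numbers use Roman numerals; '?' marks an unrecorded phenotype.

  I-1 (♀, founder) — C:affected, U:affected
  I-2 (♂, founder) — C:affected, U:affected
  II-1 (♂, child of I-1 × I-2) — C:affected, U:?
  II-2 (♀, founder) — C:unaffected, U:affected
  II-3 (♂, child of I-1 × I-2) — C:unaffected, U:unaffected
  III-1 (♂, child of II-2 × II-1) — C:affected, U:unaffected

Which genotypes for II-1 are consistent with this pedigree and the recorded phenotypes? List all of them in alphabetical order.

C/I-1 aff ·: Cc
C/I-2 aff ·: Cc
C/II-1 aff I-1×I-2: Cc|CC
C/II-2 un ·: cc
C/II-3 un I-1×I-2: cc
C/III-1 aff II-2×II-1: Cc
⇒ C over [I-1,I-2,II-1,II-2,II-3,III-1]: 2 consistent
U/I-1 aff ·: Uu
U/I-2 aff ·: Uu
U/II-1 ? I-1×I-2: uu|Uu
U/II-2 aff ·: Uu
U/II-3 un I-1×I-2: uu
U/III-1 un II-2×II-1: uu
⇒ U over [I-1,I-2,II-1,II-2,II-3,III-1]: 2 consistent

II-1 ∈ {CC Uu, CC uu, Cc Uu, Cc uu}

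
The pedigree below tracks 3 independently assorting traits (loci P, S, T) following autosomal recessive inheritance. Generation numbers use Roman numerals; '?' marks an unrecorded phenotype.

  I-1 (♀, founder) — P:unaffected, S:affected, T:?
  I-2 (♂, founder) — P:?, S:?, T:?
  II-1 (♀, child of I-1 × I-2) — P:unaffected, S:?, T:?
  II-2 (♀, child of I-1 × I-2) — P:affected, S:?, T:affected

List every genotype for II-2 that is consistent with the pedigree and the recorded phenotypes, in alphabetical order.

P/I-1 un ·: Pp
P/I-2 ? ·: Pp|pp
P/II-1 un I-1×I-2: PP|Pp
P/II-2 aff I-1×I-2: pp
⇒ P over [I-1,I-2,II-1,II-2]: 3 consistent
S/I-1 aff ·: ss
S/I-2 ? ·: SS|Ss|ss
S/II-1 ? I-1×I-2: Ss|ss
S/II-2 ? I-1×I-2: Ss|ss
⇒ S over [I-1,I-2,II-1,II-2]: 6 consistent
T/I-1 ? ·: Tt|tt
T/I-2 ? ·: Tt|tt
T/II-1 ? I-1×I-2: TT|Tt|tt
T/II-2 aff I-1×I-2: tt
⇒ T over [I-1,I-2,II-1,II-2]: 8 consistent

II-2 ∈ {pp Ss tt, pp ss tt}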